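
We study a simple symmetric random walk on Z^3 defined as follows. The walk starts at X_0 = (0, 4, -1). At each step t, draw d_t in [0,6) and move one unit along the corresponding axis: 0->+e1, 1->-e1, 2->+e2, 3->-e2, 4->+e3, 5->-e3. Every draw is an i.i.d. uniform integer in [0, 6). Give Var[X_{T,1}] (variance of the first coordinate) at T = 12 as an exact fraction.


4

Outcome values over d=0..5: [1, -1, 0, 0, 0, 0]
Σy = 0, Σy² = 2, M = 6
μ = 0/6 = 0,  σ² = 2/6 − (0)² = 1/3
Independent increments: Var[X_12] = 12·σ² = 12·(1/3) = 4


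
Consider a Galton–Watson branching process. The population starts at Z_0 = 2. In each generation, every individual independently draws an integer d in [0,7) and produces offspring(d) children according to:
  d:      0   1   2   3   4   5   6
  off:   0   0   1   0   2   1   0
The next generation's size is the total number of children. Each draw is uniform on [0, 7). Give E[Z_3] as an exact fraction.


128/343

Outcome values over d=0..6: [0, 0, 1, 0, 2, 1, 0]
Σy = 4, Σy² = 6, M = 7
μ = 4/7 = 4/7,  σ² = 6/7 − (4/7)² = 26/49
E[Z_0] = 2
E[Z_1] = 4/7·E[Z_0] = 8/7
E[Z_2] = 4/7·E[Z_1] = 32/49
E[Z_3] = 4/7·E[Z_2] = 128/343


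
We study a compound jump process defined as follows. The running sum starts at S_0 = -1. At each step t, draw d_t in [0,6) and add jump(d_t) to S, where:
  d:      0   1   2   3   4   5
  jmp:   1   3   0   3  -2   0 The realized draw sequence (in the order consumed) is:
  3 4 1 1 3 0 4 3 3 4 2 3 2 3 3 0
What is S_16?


t=0: S=-1, d=3, jump=3, S_1=2
t=1: S=2, d=4, jump=-2, S_2=0
t=2: S=0, d=1, jump=3, S_3=3
t=3: S=3, d=1, jump=3, S_4=6
t=4: S=6, d=3, jump=3, S_5=9
t=5: S=9, d=0, jump=1, S_6=10
t=6: S=10, d=4, jump=-2, S_7=8
t=7: S=8, d=3, jump=3, S_8=11
t=8: S=11, d=3, jump=3, S_9=14
t=9: S=14, d=4, jump=-2, S_10=12
t=10: S=12, d=2, jump=0, S_11=12
t=11: S=12, d=3, jump=3, S_12=15
t=12: S=15, d=2, jump=0, S_13=15
t=13: S=15, d=3, jump=3, S_14=18
t=14: S=18, d=3, jump=3, S_15=21
t=15: S=21, d=0, jump=1, S_16=22

22


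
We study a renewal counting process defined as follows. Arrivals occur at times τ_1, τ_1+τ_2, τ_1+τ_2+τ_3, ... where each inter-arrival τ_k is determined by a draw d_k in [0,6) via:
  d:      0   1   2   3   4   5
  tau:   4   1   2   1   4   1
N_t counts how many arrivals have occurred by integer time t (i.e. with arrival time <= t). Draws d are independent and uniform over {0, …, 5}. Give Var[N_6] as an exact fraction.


Inter-arrival values over d=0..5: [4, 1, 2, 1, 4, 1]
Each d has probability 1/6, so the pmf of τ is: f(1) = 1/2, f(2) = 1/6, f(4) = 1/3
Let p_n(j) = P(N_n = j), with p_0 = [1]. Condition on τ_1: p_n(0) = P(τ > n), and for j >= 1, p_n(j) = Σ_{k<=n} f(k)·p_{n−k}(j−1)
p_1 = [1/2, 1/2]  (j = 0..1)
p_2 = [1/3, 5/12, 1/4]  (j = 0..2)
p_3 = [1/3, 1/4, 7/24, 1/8]  (j = 0..3)
p_4 = [0, 5/9, 7/36, 3/16, 1/16]  (j = 0..4)
p_5 = [0, 2/9, 35/72, 7/48, 11/96, 1/32]  (j = 0..5)
p_6 = [0, 1/9, 37/108, 155/432, 5/48, 13/192, 1/64]  (j = 0..6)
E[N_6] = Σ j·p_6(j) = 4703/1728;  E[N_6²] = Σ j²·p_6(j) = 14917/1728
Var[N_6] = 14917/1728 − (4703/1728)² = 3658367/2985984

3658367/2985984


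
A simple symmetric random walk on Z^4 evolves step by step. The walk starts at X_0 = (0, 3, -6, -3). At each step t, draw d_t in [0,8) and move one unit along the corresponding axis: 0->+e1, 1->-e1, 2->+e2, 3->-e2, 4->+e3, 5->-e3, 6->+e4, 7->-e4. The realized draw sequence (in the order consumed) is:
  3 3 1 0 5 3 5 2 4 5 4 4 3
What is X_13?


(0, 0, -6, -3)

t=0: X=(0, 3, -6, -3), d=3 → -e2, X_1=(0, 2, -6, -3)
t=1: X=(0, 2, -6, -3), d=3 → -e2, X_2=(0, 1, -6, -3)
t=2: X=(0, 1, -6, -3), d=1 → -e1, X_3=(-1, 1, -6, -3)
t=3: X=(-1, 1, -6, -3), d=0 → +e1, X_4=(0, 1, -6, -3)
t=4: X=(0, 1, -6, -3), d=5 → -e3, X_5=(0, 1, -7, -3)
t=5: X=(0, 1, -7, -3), d=3 → -e2, X_6=(0, 0, -7, -3)
t=6: X=(0, 0, -7, -3), d=5 → -e3, X_7=(0, 0, -8, -3)
t=7: X=(0, 0, -8, -3), d=2 → +e2, X_8=(0, 1, -8, -3)
t=8: X=(0, 1, -8, -3), d=4 → +e3, X_9=(0, 1, -7, -3)
t=9: X=(0, 1, -7, -3), d=5 → -e3, X_10=(0, 1, -8, -3)
t=10: X=(0, 1, -8, -3), d=4 → +e3, X_11=(0, 1, -7, -3)
t=11: X=(0, 1, -7, -3), d=4 → +e3, X_12=(0, 1, -6, -3)
t=12: X=(0, 1, -6, -3), d=3 → -e2, X_13=(0, 0, -6, -3)


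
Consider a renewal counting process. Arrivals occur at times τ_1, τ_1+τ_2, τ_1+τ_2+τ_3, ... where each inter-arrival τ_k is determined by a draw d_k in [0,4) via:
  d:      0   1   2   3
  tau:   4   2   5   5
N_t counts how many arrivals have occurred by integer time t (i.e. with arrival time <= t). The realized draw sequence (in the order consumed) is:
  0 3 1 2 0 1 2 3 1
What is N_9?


2

draw d_1=0: τ_1=4, arrival time A_1=4
draw d_2=3: τ_2=5, arrival time A_2=9
draw d_3=1: τ_3=2, arrival time A_3=11
draw d_4=2: τ_4=5, arrival time A_4=16
draw d_5=0: τ_5=4, arrival time A_5=20
draw d_6=1: τ_6=2, arrival time A_6=22
draw d_7=2: τ_7=5, arrival time A_7=27
draw d_8=3: τ_8=5, arrival time A_8=32
draw d_9=1: τ_9=2, arrival time A_9=34
N_t over t=0..9: 0:0 1:0 2:0 3:0 4:1 5:1 6:1 7:1 8:1 9:2


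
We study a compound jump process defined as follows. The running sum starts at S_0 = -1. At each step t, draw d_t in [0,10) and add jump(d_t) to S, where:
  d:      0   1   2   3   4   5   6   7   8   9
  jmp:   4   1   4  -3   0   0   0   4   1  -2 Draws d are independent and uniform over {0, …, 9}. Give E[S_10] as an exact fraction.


8

Outcome values over d=0..9: [4, 1, 4, -3, 0, 0, 0, 4, 1, -2]
Σy = 9, Σy² = 63, M = 10
μ = 9/10 = 9/10,  σ² = 63/10 − (9/10)² = 549/100
E[S_10] = -1 + 10·(9/10) = 8


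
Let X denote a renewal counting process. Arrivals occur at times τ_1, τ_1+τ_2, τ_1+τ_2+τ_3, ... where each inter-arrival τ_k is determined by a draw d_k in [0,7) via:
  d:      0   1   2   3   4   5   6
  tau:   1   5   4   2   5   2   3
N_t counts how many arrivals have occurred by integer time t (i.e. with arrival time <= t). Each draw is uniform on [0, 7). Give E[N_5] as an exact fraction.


23780/16807

Inter-arrival values over d=0..6: [1, 5, 4, 2, 5, 2, 3]
Each d has probability 1/7, so the pmf of τ is: f(1) = 1/7, f(2) = 2/7, f(3) = 1/7, f(4) = 1/7, f(5) = 2/7
Renewal equation for m(n) = E[N_n]: condition on τ_1 = k (if k <= n, one arrival plus a fresh copy on the remaining n−k steps): m(n) = F(n) + Σ_{k<=n} f(k)·m(n−k), where F(n) = P(τ <= n) and m(0) = 0
m(1) = F(1) = 1/7
m(2) = F(2) + f(1)·m(1) = 3/7 + 1/7·1/7 = 22/49
m(3) = F(3) + f(1)·m(2) + f(2)·m(1) = 4/7 + 1/7·22/49 + 2/7·1/7 = 232/343
m(4) = F(4) + f(1)·m(3) + f(2)·m(2) + f(3)·m(1) = 5/7 + 1/7·232/343 + 2/7·22/49 + 1/7·1/7 = 2304/2401
m(5) = F(5) + f(1)·m(4) + f(2)·m(3) + f(3)·m(2) + f(4)·m(1) = 1 + 1/7·2304/2401 + 2/7·232/343 + 1/7·22/49 + 1/7·1/7 = 23780/16807
E[N_5] = m(5) = 23780/16807


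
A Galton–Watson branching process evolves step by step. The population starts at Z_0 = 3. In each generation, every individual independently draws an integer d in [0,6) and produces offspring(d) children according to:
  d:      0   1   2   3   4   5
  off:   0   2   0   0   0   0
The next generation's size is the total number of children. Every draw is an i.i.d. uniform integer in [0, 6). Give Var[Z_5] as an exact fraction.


605/19683

Outcome values over d=0..5: [0, 2, 0, 0, 0, 0]
Σy = 2, Σy² = 4, M = 6
μ = 2/6 = 1/3,  σ² = 4/6 − (1/3)² = 5/9
V_0 = 0, E_0 = 3
V_1 = 5/9·E_0 + (1/3)²·V_0 = 5/3;  E_1 = 1
V_2 = 5/9·E_1 + (1/3)²·V_1 = 20/27;  E_2 = 1/3
V_3 = 5/9·E_2 + (1/3)²·V_2 = 65/243;  E_3 = 1/9
V_4 = 5/9·E_3 + (1/3)²·V_3 = 200/2187;  E_4 = 1/27
V_5 = 5/9·E_4 + (1/3)²·V_4 = 605/19683;  E_5 = 1/81


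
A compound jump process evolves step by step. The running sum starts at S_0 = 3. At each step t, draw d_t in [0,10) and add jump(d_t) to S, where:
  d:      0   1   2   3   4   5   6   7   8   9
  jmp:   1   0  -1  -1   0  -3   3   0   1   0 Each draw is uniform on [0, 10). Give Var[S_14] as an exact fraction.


154/5

Outcome values over d=0..9: [1, 0, -1, -1, 0, -3, 3, 0, 1, 0]
Σy = 0, Σy² = 22, M = 10
μ = 0/10 = 0,  σ² = 22/10 − (0)² = 11/5
Independent increments: Var[S_14] = 14·σ² = 14·(11/5) = 154/5


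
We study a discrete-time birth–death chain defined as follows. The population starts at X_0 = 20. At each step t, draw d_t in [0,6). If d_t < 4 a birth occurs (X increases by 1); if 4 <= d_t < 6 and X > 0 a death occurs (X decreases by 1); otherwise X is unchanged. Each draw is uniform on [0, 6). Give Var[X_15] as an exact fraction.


40/3

X can drop by at most 1 per step and X_0 = 20 > T = 15, so X_t >= 20 − t >= 5 > 0 for every t <= 15: the floor at 0 (the 'and X > 0' condition) never binds. Hence X_15 = X_0 + Σ_{t<15} Y_t with i.i.d. increments Y_t = y(d_t) ∈ {+1, −1, 0}.
Outcome values over d=0..5: [1, 1, 1, 1, -1, -1]
Σy = 2, Σy² = 6, M = 6
μ = 2/6 = 1/3,  σ² = 6/6 − (1/3)² = 8/9
Independent increments: Var[X_15] = 15·σ² = 15·(8/9) = 40/3


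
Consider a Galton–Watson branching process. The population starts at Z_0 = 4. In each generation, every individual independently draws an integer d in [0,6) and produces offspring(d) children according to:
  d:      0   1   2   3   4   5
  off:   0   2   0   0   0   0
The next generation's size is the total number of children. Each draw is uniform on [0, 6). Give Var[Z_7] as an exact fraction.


21860/4782969

Outcome values over d=0..5: [0, 2, 0, 0, 0, 0]
Σy = 2, Σy² = 4, M = 6
μ = 2/6 = 1/3,  σ² = 4/6 − (1/3)² = 5/9
V_0 = 0, E_0 = 4
V_1 = 5/9·E_0 + (1/3)²·V_0 = 20/9;  E_1 = 4/3
V_2 = 5/9·E_1 + (1/3)²·V_1 = 80/81;  E_2 = 4/9
V_3 = 5/9·E_2 + (1/3)²·V_2 = 260/729;  E_3 = 4/27
V_4 = 5/9·E_3 + (1/3)²·V_3 = 800/6561;  E_4 = 4/81
V_5 = 5/9·E_4 + (1/3)²·V_4 = 2420/59049;  E_5 = 4/243
V_6 = 5/9·E_5 + (1/3)²·V_5 = 7280/531441;  E_6 = 4/729
V_7 = 5/9·E_6 + (1/3)²·V_6 = 21860/4782969;  E_7 = 4/2187


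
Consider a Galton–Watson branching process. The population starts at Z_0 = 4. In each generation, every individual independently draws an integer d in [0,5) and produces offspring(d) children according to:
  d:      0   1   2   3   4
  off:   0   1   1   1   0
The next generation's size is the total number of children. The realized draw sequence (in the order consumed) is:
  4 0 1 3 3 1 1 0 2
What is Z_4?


gen 0: Z_0=4, draws=[4, 0, 1, 3], offspring=[0, 0, 1, 1], Z_1=2
gen 1: Z_1=2, draws=[3, 1], offspring=[1, 1], Z_2=2
gen 2: Z_2=2, draws=[1, 0], offspring=[1, 0], Z_3=1
gen 3: Z_3=1, draws=[2], offspring=[1], Z_4=1

1


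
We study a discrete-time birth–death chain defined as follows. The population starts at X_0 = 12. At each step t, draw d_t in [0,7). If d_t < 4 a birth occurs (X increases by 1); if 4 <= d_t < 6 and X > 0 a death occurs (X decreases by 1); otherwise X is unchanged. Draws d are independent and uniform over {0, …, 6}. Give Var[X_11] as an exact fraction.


418/49

X can drop by at most 1 per step and X_0 = 12 > T = 11, so X_t >= 12 − t >= 1 > 0 for every t <= 11: the floor at 0 (the 'and X > 0' condition) never binds. Hence X_11 = X_0 + Σ_{t<11} Y_t with i.i.d. increments Y_t = y(d_t) ∈ {+1, −1, 0}.
Outcome values over d=0..6: [1, 1, 1, 1, -1, -1, 0]
Σy = 2, Σy² = 6, M = 7
μ = 2/7 = 2/7,  σ² = 6/7 − (2/7)² = 38/49
Independent increments: Var[X_11] = 11·σ² = 11·(38/49) = 418/49


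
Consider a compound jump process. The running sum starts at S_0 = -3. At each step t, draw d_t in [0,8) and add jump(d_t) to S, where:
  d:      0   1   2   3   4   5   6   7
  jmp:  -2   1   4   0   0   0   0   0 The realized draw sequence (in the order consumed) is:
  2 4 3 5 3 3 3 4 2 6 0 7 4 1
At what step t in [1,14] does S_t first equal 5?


t=0: S=-3, d=2, jump=4, S_1=1
t=1: S=1, d=4, jump=0, S_2=1
t=2: S=1, d=3, jump=0, S_3=1
t=3: S=1, d=5, jump=0, S_4=1
t=4: S=1, d=3, jump=0, S_5=1
t=5: S=1, d=3, jump=0, S_6=1
t=6: S=1, d=3, jump=0, S_7=1
t=7: S=1, d=4, jump=0, S_8=1
t=8: S=1, d=2, jump=4, S_9=5
t=9: S=5, d=6, jump=0, S_10=5
t=10: S=5, d=0, jump=-2, S_11=3
t=11: S=3, d=7, jump=0, S_12=3
t=12: S=3, d=4, jump=0, S_13=3
t=13: S=3, d=1, jump=1, S_14=4

9


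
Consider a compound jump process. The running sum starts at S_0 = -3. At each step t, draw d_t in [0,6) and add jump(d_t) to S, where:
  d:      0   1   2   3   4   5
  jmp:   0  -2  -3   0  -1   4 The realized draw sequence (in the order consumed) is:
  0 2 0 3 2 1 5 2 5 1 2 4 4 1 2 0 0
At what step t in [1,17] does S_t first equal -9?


t=0: S=-3, d=0, jump=0, S_1=-3
t=1: S=-3, d=2, jump=-3, S_2=-6
t=2: S=-6, d=0, jump=0, S_3=-6
t=3: S=-6, d=3, jump=0, S_4=-6
t=4: S=-6, d=2, jump=-3, S_5=-9
t=5: S=-9, d=1, jump=-2, S_6=-11
t=6: S=-11, d=5, jump=4, S_7=-7
t=7: S=-7, d=2, jump=-3, S_8=-10
t=8: S=-10, d=5, jump=4, S_9=-6
t=9: S=-6, d=1, jump=-2, S_10=-8
t=10: S=-8, d=2, jump=-3, S_11=-11
t=11: S=-11, d=4, jump=-1, S_12=-12
t=12: S=-12, d=4, jump=-1, S_13=-13
t=13: S=-13, d=1, jump=-2, S_14=-15
t=14: S=-15, d=2, jump=-3, S_15=-18
t=15: S=-18, d=0, jump=0, S_16=-18
t=16: S=-18, d=0, jump=0, S_17=-18

5


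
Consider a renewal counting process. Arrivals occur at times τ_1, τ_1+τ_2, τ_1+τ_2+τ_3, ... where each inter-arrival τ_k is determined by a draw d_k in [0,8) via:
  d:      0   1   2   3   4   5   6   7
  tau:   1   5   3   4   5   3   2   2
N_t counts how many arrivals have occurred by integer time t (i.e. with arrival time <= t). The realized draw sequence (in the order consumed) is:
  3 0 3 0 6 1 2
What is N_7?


2

draw d_1=3: τ_1=4, arrival time A_1=4
draw d_2=0: τ_2=1, arrival time A_2=5
draw d_3=3: τ_3=4, arrival time A_3=9
draw d_4=0: τ_4=1, arrival time A_4=10
draw d_5=6: τ_5=2, arrival time A_5=12
draw d_6=1: τ_6=5, arrival time A_6=17
draw d_7=2: τ_7=3, arrival time A_7=20
N_t over t=0..7: 0:0 1:0 2:0 3:0 4:1 5:2 6:2 7:2


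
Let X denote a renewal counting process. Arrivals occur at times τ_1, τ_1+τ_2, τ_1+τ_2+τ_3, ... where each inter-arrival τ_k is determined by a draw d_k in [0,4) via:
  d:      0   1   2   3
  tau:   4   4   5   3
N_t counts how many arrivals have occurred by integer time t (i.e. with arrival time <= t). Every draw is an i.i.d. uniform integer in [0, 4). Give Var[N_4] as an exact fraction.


3/16

Inter-arrival values over d=0..3: [4, 4, 5, 3]
Each d has probability 1/4, so the pmf of τ is: f(3) = 1/4, f(4) = 1/2, f(5) = 1/4
Let p_n(j) = P(N_n = j), with p_0 = [1]. Condition on τ_1: p_n(0) = P(τ > n), and for j >= 1, p_n(j) = Σ_{k<=n} f(k)·p_{n−k}(j−1)
p_1 = [1]  (j = 0)
p_2 = [1]  (j = 0)
p_3 = [3/4, 1/4]  (j = 0..1)
p_4 = [1/4, 3/4]  (j = 0..1)
E[N_4] = Σ j·p_4(j) = 3/4;  E[N_4²] = Σ j²·p_4(j) = 3/4
Var[N_4] = 3/4 − (3/4)² = 3/16


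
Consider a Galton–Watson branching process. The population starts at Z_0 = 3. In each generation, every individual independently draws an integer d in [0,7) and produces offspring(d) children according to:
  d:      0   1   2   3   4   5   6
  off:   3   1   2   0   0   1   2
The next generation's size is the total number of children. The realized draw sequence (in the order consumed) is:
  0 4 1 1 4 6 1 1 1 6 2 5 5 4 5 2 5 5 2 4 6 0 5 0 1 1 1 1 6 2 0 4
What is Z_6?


gen 0: Z_0=3, draws=[0, 4, 1], offspring=[3, 0, 1], Z_1=4
gen 1: Z_1=4, draws=[1, 4, 6, 1], offspring=[1, 0, 2, 1], Z_2=4
gen 2: Z_2=4, draws=[1, 1, 6, 2], offspring=[1, 1, 2, 2], Z_3=6
gen 3: Z_3=6, draws=[5, 5, 4, 5, 2, 5], offspring=[1, 1, 0, 1, 2, 1], Z_4=6
gen 4: Z_4=6, draws=[5, 2, 4, 6, 0, 5], offspring=[1, 2, 0, 2, 3, 1], Z_5=9
gen 5: Z_5=9, draws=[0, 1, 1, 1, 1, 6, 2, 0, 4], offspring=[3, 1, 1, 1, 1, 2, 2, 3, 0], Z_6=14

14


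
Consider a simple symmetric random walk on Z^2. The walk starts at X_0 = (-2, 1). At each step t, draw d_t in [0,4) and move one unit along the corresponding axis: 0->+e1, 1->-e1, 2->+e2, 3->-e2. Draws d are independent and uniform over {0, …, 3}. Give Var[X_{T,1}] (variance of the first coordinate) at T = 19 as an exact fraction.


19/2

Outcome values over d=0..3: [1, -1, 0, 0]
Σy = 0, Σy² = 2, M = 4
μ = 0/4 = 0,  σ² = 2/4 − (0)² = 1/2
Independent increments: Var[X_19] = 19·σ² = 19·(1/2) = 19/2


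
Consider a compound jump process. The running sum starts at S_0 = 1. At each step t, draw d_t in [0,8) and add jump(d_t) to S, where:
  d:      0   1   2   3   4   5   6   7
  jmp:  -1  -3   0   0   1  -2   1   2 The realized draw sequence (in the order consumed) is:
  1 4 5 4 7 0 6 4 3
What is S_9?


t=0: S=1, d=1, jump=-3, S_1=-2
t=1: S=-2, d=4, jump=1, S_2=-1
t=2: S=-1, d=5, jump=-2, S_3=-3
t=3: S=-3, d=4, jump=1, S_4=-2
t=4: S=-2, d=7, jump=2, S_5=0
t=5: S=0, d=0, jump=-1, S_6=-1
t=6: S=-1, d=6, jump=1, S_7=0
t=7: S=0, d=4, jump=1, S_8=1
t=8: S=1, d=3, jump=0, S_9=1

1


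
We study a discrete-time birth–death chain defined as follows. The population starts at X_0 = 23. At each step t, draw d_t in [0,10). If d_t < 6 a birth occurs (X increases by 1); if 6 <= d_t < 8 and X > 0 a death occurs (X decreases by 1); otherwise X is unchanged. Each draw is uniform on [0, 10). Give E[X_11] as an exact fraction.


137/5

X can drop by at most 1 per step and X_0 = 23 > T = 11, so X_t >= 23 − t >= 12 > 0 for every t <= 11: the floor at 0 (the 'and X > 0' condition) never binds. Hence X_11 = X_0 + Σ_{t<11} Y_t with i.i.d. increments Y_t = y(d_t) ∈ {+1, −1, 0}.
Outcome values over d=0..9: [1, 1, 1, 1, 1, 1, -1, -1, 0, 0]
Σy = 4, Σy² = 8, M = 10
μ = 4/10 = 2/5,  σ² = 8/10 − (2/5)² = 16/25
E[X_11] = 23 + 11·(2/5) = 137/5


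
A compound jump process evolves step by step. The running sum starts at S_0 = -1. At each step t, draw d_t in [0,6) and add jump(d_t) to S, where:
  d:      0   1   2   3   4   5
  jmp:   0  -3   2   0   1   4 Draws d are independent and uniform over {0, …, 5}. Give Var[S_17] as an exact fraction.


Outcome values over d=0..5: [0, -3, 2, 0, 1, 4]
Σy = 4, Σy² = 30, M = 6
μ = 4/6 = 2/3,  σ² = 30/6 − (2/3)² = 41/9
Independent increments: Var[S_17] = 17·σ² = 17·(41/9) = 697/9

697/9


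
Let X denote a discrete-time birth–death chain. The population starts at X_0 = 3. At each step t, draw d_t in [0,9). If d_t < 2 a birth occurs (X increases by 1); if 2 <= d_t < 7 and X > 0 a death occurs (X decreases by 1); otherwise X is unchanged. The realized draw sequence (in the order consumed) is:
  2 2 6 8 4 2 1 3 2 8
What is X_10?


t=0: X=3, d=2 → death, X_1=2
t=1: X=2, d=2 → death, X_2=1
t=2: X=1, d=6 → death, X_3=0
t=3: X=0, d=8 → hold, X_4=0
t=4: X=0, d=4 → hold, X_5=0
t=5: X=0, d=2 → hold, X_6=0
t=6: X=0, d=1 → birth, X_7=1
t=7: X=1, d=3 → death, X_8=0
t=8: X=0, d=2 → hold, X_9=0
t=9: X=0, d=8 → hold, X_10=0

0


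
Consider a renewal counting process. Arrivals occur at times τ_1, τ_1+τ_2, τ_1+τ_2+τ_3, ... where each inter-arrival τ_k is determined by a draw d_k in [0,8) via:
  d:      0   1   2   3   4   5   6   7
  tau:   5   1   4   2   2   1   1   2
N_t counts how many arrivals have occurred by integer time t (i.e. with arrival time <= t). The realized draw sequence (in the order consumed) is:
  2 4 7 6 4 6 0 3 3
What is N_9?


draw d_1=2: τ_1=4, arrival time A_1=4
draw d_2=4: τ_2=2, arrival time A_2=6
draw d_3=7: τ_3=2, arrival time A_3=8
draw d_4=6: τ_4=1, arrival time A_4=9
draw d_5=4: τ_5=2, arrival time A_5=11
draw d_6=6: τ_6=1, arrival time A_6=12
draw d_7=0: τ_7=5, arrival time A_7=17
draw d_8=3: τ_8=2, arrival time A_8=19
draw d_9=3: τ_9=2, arrival time A_9=21
N_t over t=0..9: 0:0 1:0 2:0 3:0 4:1 5:1 6:2 7:2 8:3 9:4

4


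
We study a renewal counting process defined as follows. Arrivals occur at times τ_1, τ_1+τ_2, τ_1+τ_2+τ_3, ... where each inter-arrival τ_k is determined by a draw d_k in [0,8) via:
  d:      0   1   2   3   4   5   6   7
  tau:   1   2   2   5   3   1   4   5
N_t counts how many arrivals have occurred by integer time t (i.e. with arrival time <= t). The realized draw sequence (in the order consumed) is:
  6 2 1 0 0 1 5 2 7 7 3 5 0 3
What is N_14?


draw d_1=6: τ_1=4, arrival time A_1=4
draw d_2=2: τ_2=2, arrival time A_2=6
draw d_3=1: τ_3=2, arrival time A_3=8
draw d_4=0: τ_4=1, arrival time A_4=9
draw d_5=0: τ_5=1, arrival time A_5=10
draw d_6=1: τ_6=2, arrival time A_6=12
draw d_7=5: τ_7=1, arrival time A_7=13
draw d_8=2: τ_8=2, arrival time A_8=15
draw d_9=7: τ_9=5, arrival time A_9=20
draw d_10=7: τ_10=5, arrival time A_10=25
draw d_11=3: τ_11=5, arrival time A_11=30
draw d_12=5: τ_12=1, arrival time A_12=31
draw d_13=0: τ_13=1, arrival time A_13=32
draw d_14=3: τ_14=5, arrival time A_14=37
N_t over t=0..14: 0:0 1:0 2:0 3:0 4:1 5:1 6:2 7:2 8:3 9:4 10:5 11:5 12:6 13:7 14:7

7


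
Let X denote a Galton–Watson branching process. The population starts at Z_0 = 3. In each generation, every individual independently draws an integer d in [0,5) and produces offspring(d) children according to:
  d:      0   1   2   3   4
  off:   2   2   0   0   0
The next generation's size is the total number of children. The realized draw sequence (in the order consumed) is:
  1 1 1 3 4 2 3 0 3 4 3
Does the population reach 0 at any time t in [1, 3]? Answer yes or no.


gen 0: Z_0=3, draws=[1, 1, 1], offspring=[2, 2, 2], Z_1=6
gen 1: Z_1=6, draws=[3, 4, 2, 3, 0, 3], offspring=[0, 0, 0, 0, 2, 0], Z_2=2
gen 2: Z_2=2, draws=[4, 3], offspring=[0, 0], Z_3=0

yes


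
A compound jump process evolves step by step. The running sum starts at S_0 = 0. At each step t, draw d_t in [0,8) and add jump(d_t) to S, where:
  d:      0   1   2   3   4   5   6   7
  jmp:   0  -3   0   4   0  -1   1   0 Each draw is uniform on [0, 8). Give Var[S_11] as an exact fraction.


2365/64

Outcome values over d=0..7: [0, -3, 0, 4, 0, -1, 1, 0]
Σy = 1, Σy² = 27, M = 8
μ = 1/8 = 1/8,  σ² = 27/8 − (1/8)² = 215/64
Independent increments: Var[S_11] = 11·σ² = 11·(215/64) = 2365/64


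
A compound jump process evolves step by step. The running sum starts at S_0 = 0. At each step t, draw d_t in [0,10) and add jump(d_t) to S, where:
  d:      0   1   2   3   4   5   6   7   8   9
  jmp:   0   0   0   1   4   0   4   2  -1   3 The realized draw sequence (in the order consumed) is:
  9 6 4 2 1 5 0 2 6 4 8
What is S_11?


18

t=0: S=0, d=9, jump=3, S_1=3
t=1: S=3, d=6, jump=4, S_2=7
t=2: S=7, d=4, jump=4, S_3=11
t=3: S=11, d=2, jump=0, S_4=11
t=4: S=11, d=1, jump=0, S_5=11
t=5: S=11, d=5, jump=0, S_6=11
t=6: S=11, d=0, jump=0, S_7=11
t=7: S=11, d=2, jump=0, S_8=11
t=8: S=11, d=6, jump=4, S_9=15
t=9: S=15, d=4, jump=4, S_10=19
t=10: S=19, d=8, jump=-1, S_11=18


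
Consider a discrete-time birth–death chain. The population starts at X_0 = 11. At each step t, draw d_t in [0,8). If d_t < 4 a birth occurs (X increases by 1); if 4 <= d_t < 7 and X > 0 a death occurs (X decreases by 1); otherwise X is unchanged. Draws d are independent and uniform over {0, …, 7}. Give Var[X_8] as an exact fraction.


55/8

X can drop by at most 1 per step and X_0 = 11 > T = 8, so X_t >= 11 − t >= 3 > 0 for every t <= 8: the floor at 0 (the 'and X > 0' condition) never binds. Hence X_8 = X_0 + Σ_{t<8} Y_t with i.i.d. increments Y_t = y(d_t) ∈ {+1, −1, 0}.
Outcome values over d=0..7: [1, 1, 1, 1, -1, -1, -1, 0]
Σy = 1, Σy² = 7, M = 8
μ = 1/8 = 1/8,  σ² = 7/8 − (1/8)² = 55/64
Independent increments: Var[X_8] = 8·σ² = 8·(55/64) = 55/8


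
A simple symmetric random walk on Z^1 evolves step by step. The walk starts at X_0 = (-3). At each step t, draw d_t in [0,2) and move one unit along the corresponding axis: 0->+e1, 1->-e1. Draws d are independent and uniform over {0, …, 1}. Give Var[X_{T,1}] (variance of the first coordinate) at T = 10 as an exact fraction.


10

Outcome values over d=0..1: [1, -1]
Σy = 0, Σy² = 2, M = 2
μ = 0/2 = 0,  σ² = 2/2 − (0)² = 1
Independent increments: Var[X_10] = 10·σ² = 10·(1) = 10


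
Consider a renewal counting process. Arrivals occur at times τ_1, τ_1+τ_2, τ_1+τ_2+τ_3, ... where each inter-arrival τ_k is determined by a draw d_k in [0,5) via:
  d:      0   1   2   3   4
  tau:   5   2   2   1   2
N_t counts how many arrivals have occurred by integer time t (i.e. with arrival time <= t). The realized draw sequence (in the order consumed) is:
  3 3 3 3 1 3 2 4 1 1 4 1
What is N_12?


8

draw d_1=3: τ_1=1, arrival time A_1=1
draw d_2=3: τ_2=1, arrival time A_2=2
draw d_3=3: τ_3=1, arrival time A_3=3
draw d_4=3: τ_4=1, arrival time A_4=4
draw d_5=1: τ_5=2, arrival time A_5=6
draw d_6=3: τ_6=1, arrival time A_6=7
draw d_7=2: τ_7=2, arrival time A_7=9
draw d_8=4: τ_8=2, arrival time A_8=11
draw d_9=1: τ_9=2, arrival time A_9=13
draw d_10=1: τ_10=2, arrival time A_10=15
draw d_11=4: τ_11=2, arrival time A_11=17
draw d_12=1: τ_12=2, arrival time A_12=19
N_t over t=0..12: 0:0 1:1 2:2 3:3 4:4 5:4 6:5 7:6 8:6 9:7 10:7 11:8 12:8


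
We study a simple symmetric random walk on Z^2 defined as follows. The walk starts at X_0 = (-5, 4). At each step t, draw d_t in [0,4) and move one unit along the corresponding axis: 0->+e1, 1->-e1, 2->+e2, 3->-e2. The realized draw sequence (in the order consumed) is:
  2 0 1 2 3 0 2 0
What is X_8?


t=0: X=(-5, 4), d=2 → +e2, X_1=(-5, 5)
t=1: X=(-5, 5), d=0 → +e1, X_2=(-4, 5)
t=2: X=(-4, 5), d=1 → -e1, X_3=(-5, 5)
t=3: X=(-5, 5), d=2 → +e2, X_4=(-5, 6)
t=4: X=(-5, 6), d=3 → -e2, X_5=(-5, 5)
t=5: X=(-5, 5), d=0 → +e1, X_6=(-4, 5)
t=6: X=(-4, 5), d=2 → +e2, X_7=(-4, 6)
t=7: X=(-4, 6), d=0 → +e1, X_8=(-3, 6)

(-3, 6)


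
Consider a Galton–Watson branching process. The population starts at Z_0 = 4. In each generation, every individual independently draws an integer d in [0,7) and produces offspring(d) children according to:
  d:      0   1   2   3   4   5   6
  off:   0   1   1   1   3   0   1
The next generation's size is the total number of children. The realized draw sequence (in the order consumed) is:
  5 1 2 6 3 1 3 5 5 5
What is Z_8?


gen 0: Z_0=4, draws=[5, 1, 2, 6], offspring=[0, 1, 1, 1], Z_1=3
gen 1: Z_1=3, draws=[3, 1, 3], offspring=[1, 1, 1], Z_2=3
gen 2: Z_2=3, draws=[5, 5, 5], offspring=[0, 0, 0], Z_3=0
gen 3: Z_3=0, draws=[], offspring=[], Z_4=0
gen 4: Z_4=0, draws=[], offspring=[], Z_5=0
gen 5: Z_5=0, draws=[], offspring=[], Z_6=0
gen 6: Z_6=0, draws=[], offspring=[], Z_7=0
gen 7: Z_7=0, draws=[], offspring=[], Z_8=0

0


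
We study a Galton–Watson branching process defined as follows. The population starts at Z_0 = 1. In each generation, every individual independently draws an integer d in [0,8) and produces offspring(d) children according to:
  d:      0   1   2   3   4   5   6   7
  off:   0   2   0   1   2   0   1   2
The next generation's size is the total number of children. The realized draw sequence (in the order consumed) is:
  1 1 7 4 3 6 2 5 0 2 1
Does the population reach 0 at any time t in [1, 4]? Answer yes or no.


no

gen 0: Z_0=1, draws=[1], offspring=[2], Z_1=2
gen 1: Z_1=2, draws=[1, 7], offspring=[2, 2], Z_2=4
gen 2: Z_2=4, draws=[4, 3, 6, 2], offspring=[2, 1, 1, 0], Z_3=4
gen 3: Z_3=4, draws=[5, 0, 2, 1], offspring=[0, 0, 0, 2], Z_4=2


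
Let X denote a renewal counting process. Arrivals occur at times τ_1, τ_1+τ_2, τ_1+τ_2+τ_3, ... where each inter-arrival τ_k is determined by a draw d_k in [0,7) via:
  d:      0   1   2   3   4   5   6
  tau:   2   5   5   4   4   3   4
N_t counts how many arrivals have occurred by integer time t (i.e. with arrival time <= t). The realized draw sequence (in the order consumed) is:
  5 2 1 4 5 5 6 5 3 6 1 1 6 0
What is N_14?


3

draw d_1=5: τ_1=3, arrival time A_1=3
draw d_2=2: τ_2=5, arrival time A_2=8
draw d_3=1: τ_3=5, arrival time A_3=13
draw d_4=4: τ_4=4, arrival time A_4=17
draw d_5=5: τ_5=3, arrival time A_5=20
draw d_6=5: τ_6=3, arrival time A_6=23
draw d_7=6: τ_7=4, arrival time A_7=27
draw d_8=5: τ_8=3, arrival time A_8=30
draw d_9=3: τ_9=4, arrival time A_9=34
draw d_10=6: τ_10=4, arrival time A_10=38
draw d_11=1: τ_11=5, arrival time A_11=43
draw d_12=1: τ_12=5, arrival time A_12=48
draw d_13=6: τ_13=4, arrival time A_13=52
draw d_14=0: τ_14=2, arrival time A_14=54
N_t over t=0..14: 0:0 1:0 2:0 3:1 4:1 5:1 6:1 7:1 8:2 9:2 10:2 11:2 12:2 13:3 14:3


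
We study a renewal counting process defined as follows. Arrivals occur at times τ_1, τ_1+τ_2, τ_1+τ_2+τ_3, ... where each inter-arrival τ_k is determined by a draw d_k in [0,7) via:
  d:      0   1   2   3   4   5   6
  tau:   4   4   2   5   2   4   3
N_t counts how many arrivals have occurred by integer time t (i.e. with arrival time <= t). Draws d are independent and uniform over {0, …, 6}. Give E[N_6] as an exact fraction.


498/343

Inter-arrival values over d=0..6: [4, 4, 2, 5, 2, 4, 3]
Each d has probability 1/7, so the pmf of τ is: f(2) = 2/7, f(3) = 1/7, f(4) = 3/7, f(5) = 1/7
Renewal equation for m(n) = E[N_n]: condition on τ_1 = k (if k <= n, one arrival plus a fresh copy on the remaining n−k steps): m(n) = F(n) + Σ_{k<=n} f(k)·m(n−k), where F(n) = P(τ <= n) and m(0) = 0
m(1) = F(1) = 0
m(2) = F(2) = 2/7
m(3) = F(3) = 3/7
m(4) = F(4) + f(2)·m(2) = 6/7 + 2/7·2/7 = 46/49
m(5) = F(5) + f(2)·m(3) + f(3)·m(2) = 1 + 2/7·3/7 + 1/7·2/7 = 57/49
m(6) = F(6) + f(2)·m(4) + f(3)·m(3) + f(4)·m(2) = 1 + 2/7·46/49 + 1/7·3/7 + 3/7·2/7 = 498/343
E[N_6] = m(6) = 498/343


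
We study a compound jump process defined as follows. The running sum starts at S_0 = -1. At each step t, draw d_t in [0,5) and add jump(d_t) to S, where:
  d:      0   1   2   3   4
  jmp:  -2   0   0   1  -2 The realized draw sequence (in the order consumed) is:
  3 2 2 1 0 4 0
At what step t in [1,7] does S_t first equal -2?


t=0: S=-1, d=3, jump=1, S_1=0
t=1: S=0, d=2, jump=0, S_2=0
t=2: S=0, d=2, jump=0, S_3=0
t=3: S=0, d=1, jump=0, S_4=0
t=4: S=0, d=0, jump=-2, S_5=-2
t=5: S=-2, d=4, jump=-2, S_6=-4
t=6: S=-4, d=0, jump=-2, S_7=-6

5


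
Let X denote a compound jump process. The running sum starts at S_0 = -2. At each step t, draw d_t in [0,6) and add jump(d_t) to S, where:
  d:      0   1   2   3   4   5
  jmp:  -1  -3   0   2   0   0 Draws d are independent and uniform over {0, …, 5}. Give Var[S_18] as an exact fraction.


40

Outcome values over d=0..5: [-1, -3, 0, 2, 0, 0]
Σy = -2, Σy² = 14, M = 6
μ = -2/6 = -1/3,  σ² = 14/6 − (-1/3)² = 20/9
Independent increments: Var[S_18] = 18·σ² = 18·(20/9) = 40


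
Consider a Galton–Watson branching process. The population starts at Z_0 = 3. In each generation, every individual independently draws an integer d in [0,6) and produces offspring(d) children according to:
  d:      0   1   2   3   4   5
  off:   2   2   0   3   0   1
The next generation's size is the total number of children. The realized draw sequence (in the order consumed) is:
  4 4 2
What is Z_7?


gen 0: Z_0=3, draws=[4, 4, 2], offspring=[0, 0, 0], Z_1=0
gen 1: Z_1=0, draws=[], offspring=[], Z_2=0
gen 2: Z_2=0, draws=[], offspring=[], Z_3=0
gen 3: Z_3=0, draws=[], offspring=[], Z_4=0
gen 4: Z_4=0, draws=[], offspring=[], Z_5=0
gen 5: Z_5=0, draws=[], offspring=[], Z_6=0
gen 6: Z_6=0, draws=[], offspring=[], Z_7=0

0


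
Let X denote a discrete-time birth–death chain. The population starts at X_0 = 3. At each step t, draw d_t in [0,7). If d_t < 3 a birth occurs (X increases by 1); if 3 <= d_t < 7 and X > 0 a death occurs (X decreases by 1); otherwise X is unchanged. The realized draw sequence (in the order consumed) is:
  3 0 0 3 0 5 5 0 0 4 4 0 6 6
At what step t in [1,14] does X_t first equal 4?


t=0: X=3, d=3 → death, X_1=2
t=1: X=2, d=0 → birth, X_2=3
t=2: X=3, d=0 → birth, X_3=4
t=3: X=4, d=3 → death, X_4=3
t=4: X=3, d=0 → birth, X_5=4
t=5: X=4, d=5 → death, X_6=3
t=6: X=3, d=5 → death, X_7=2
t=7: X=2, d=0 → birth, X_8=3
t=8: X=3, d=0 → birth, X_9=4
t=9: X=4, d=4 → death, X_10=3
t=10: X=3, d=4 → death, X_11=2
t=11: X=2, d=0 → birth, X_12=3
t=12: X=3, d=6 → death, X_13=2
t=13: X=2, d=6 → death, X_14=1

3


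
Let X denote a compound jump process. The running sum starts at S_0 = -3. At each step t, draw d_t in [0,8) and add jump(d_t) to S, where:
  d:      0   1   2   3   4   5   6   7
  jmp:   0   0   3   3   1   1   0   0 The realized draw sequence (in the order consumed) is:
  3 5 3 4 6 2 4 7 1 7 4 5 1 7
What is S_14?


t=0: S=-3, d=3, jump=3, S_1=0
t=1: S=0, d=5, jump=1, S_2=1
t=2: S=1, d=3, jump=3, S_3=4
t=3: S=4, d=4, jump=1, S_4=5
t=4: S=5, d=6, jump=0, S_5=5
t=5: S=5, d=2, jump=3, S_6=8
t=6: S=8, d=4, jump=1, S_7=9
t=7: S=9, d=7, jump=0, S_8=9
t=8: S=9, d=1, jump=0, S_9=9
t=9: S=9, d=7, jump=0, S_10=9
t=10: S=9, d=4, jump=1, S_11=10
t=11: S=10, d=5, jump=1, S_12=11
t=12: S=11, d=1, jump=0, S_13=11
t=13: S=11, d=7, jump=0, S_14=11

11


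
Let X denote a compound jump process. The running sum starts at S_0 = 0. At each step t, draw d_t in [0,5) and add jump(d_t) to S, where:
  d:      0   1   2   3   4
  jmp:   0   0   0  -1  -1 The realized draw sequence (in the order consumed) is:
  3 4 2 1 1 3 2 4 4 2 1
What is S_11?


t=0: S=0, d=3, jump=-1, S_1=-1
t=1: S=-1, d=4, jump=-1, S_2=-2
t=2: S=-2, d=2, jump=0, S_3=-2
t=3: S=-2, d=1, jump=0, S_4=-2
t=4: S=-2, d=1, jump=0, S_5=-2
t=5: S=-2, d=3, jump=-1, S_6=-3
t=6: S=-3, d=2, jump=0, S_7=-3
t=7: S=-3, d=4, jump=-1, S_8=-4
t=8: S=-4, d=4, jump=-1, S_9=-5
t=9: S=-5, d=2, jump=0, S_10=-5
t=10: S=-5, d=1, jump=0, S_11=-5

-5


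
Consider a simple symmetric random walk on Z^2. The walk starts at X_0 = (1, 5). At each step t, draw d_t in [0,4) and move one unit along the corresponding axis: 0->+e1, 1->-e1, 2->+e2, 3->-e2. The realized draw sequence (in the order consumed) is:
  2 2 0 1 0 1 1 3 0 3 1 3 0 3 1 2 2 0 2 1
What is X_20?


t=0: X=(1, 5), d=2 → +e2, X_1=(1, 6)
t=1: X=(1, 6), d=2 → +e2, X_2=(1, 7)
t=2: X=(1, 7), d=0 → +e1, X_3=(2, 7)
t=3: X=(2, 7), d=1 → -e1, X_4=(1, 7)
t=4: X=(1, 7), d=0 → +e1, X_5=(2, 7)
t=5: X=(2, 7), d=1 → -e1, X_6=(1, 7)
t=6: X=(1, 7), d=1 → -e1, X_7=(0, 7)
t=7: X=(0, 7), d=3 → -e2, X_8=(0, 6)
t=8: X=(0, 6), d=0 → +e1, X_9=(1, 6)
t=9: X=(1, 6), d=3 → -e2, X_10=(1, 5)
t=10: X=(1, 5), d=1 → -e1, X_11=(0, 5)
t=11: X=(0, 5), d=3 → -e2, X_12=(0, 4)
t=12: X=(0, 4), d=0 → +e1, X_13=(1, 4)
t=13: X=(1, 4), d=3 → -e2, X_14=(1, 3)
t=14: X=(1, 3), d=1 → -e1, X_15=(0, 3)
t=15: X=(0, 3), d=2 → +e2, X_16=(0, 4)
t=16: X=(0, 4), d=2 → +e2, X_17=(0, 5)
t=17: X=(0, 5), d=0 → +e1, X_18=(1, 5)
t=18: X=(1, 5), d=2 → +e2, X_19=(1, 6)
t=19: X=(1, 6), d=1 → -e1, X_20=(0, 6)

(0, 6)


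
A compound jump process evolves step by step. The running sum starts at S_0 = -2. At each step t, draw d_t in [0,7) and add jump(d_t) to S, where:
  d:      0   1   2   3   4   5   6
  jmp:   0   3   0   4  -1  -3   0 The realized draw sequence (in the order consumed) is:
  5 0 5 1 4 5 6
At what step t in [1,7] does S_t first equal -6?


t=0: S=-2, d=5, jump=-3, S_1=-5
t=1: S=-5, d=0, jump=0, S_2=-5
t=2: S=-5, d=5, jump=-3, S_3=-8
t=3: S=-8, d=1, jump=3, S_4=-5
t=4: S=-5, d=4, jump=-1, S_5=-6
t=5: S=-6, d=5, jump=-3, S_6=-9
t=6: S=-9, d=6, jump=0, S_7=-9

5


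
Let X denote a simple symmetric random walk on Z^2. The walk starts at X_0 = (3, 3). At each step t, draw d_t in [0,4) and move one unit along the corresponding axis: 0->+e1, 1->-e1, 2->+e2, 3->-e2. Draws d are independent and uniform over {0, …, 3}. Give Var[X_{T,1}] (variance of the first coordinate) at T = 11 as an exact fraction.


11/2

Outcome values over d=0..3: [1, -1, 0, 0]
Σy = 0, Σy² = 2, M = 4
μ = 0/4 = 0,  σ² = 2/4 − (0)² = 1/2
Independent increments: Var[X_11] = 11·σ² = 11·(1/2) = 11/2


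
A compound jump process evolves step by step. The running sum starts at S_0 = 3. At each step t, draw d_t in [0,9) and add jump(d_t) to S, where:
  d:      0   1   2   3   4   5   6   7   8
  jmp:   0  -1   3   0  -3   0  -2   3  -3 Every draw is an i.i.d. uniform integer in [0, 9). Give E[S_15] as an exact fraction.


Outcome values over d=0..8: [0, -1, 3, 0, -3, 0, -2, 3, -3]
Σy = -3, Σy² = 41, M = 9
μ = -3/9 = -1/3,  σ² = 41/9 − (-1/3)² = 40/9
E[S_15] = 3 + 15·(-1/3) = -2

-2


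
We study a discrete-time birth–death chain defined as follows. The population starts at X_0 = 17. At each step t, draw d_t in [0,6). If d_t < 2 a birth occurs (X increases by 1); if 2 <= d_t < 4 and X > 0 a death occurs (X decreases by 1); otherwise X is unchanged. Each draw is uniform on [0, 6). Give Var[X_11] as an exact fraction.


22/3

X can drop by at most 1 per step and X_0 = 17 > T = 11, so X_t >= 17 − t >= 6 > 0 for every t <= 11: the floor at 0 (the 'and X > 0' condition) never binds. Hence X_11 = X_0 + Σ_{t<11} Y_t with i.i.d. increments Y_t = y(d_t) ∈ {+1, −1, 0}.
Outcome values over d=0..5: [1, 1, -1, -1, 0, 0]
Σy = 0, Σy² = 4, M = 6
μ = 0/6 = 0,  σ² = 4/6 − (0)² = 2/3
Independent increments: Var[X_11] = 11·σ² = 11·(2/3) = 22/3


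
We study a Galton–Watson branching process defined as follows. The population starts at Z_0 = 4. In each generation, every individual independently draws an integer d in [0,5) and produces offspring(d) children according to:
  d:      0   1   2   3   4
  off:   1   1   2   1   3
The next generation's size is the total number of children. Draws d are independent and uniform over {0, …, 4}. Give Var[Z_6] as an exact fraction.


172329271296/244140625

Outcome values over d=0..4: [1, 1, 2, 1, 3]
Σy = 8, Σy² = 16, M = 5
μ = 8/5 = 8/5,  σ² = 16/5 − (8/5)² = 16/25
V_0 = 0, E_0 = 4
V_1 = 16/25·E_0 + (8/5)²·V_0 = 64/25;  E_1 = 32/5
V_2 = 16/25·E_1 + (8/5)²·V_1 = 6656/625;  E_2 = 256/25
V_3 = 16/25·E_2 + (8/5)²·V_2 = 528384/15625;  E_3 = 2048/125
V_4 = 16/25·E_3 + (8/5)²·V_3 = 37912576/390625;  E_4 = 16384/625
V_5 = 16/25·E_4 + (8/5)²·V_4 = 2590244864/9765625;  E_5 = 131072/3125
V_6 = 16/25·E_5 + (8/5)²·V_5 = 172329271296/244140625;  E_6 = 1048576/15625


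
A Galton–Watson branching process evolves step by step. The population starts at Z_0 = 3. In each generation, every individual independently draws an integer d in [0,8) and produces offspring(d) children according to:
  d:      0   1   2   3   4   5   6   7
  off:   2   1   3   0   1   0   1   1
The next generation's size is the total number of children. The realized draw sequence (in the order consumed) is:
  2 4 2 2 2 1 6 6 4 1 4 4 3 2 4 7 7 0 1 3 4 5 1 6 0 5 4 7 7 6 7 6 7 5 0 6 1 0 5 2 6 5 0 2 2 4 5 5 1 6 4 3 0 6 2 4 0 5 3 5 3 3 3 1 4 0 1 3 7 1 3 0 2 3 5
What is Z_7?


12

gen 0: Z_0=3, draws=[2, 4, 2], offspring=[3, 1, 3], Z_1=7
gen 1: Z_1=7, draws=[2, 2, 1, 6, 6, 4, 1], offspring=[3, 3, 1, 1, 1, 1, 1], Z_2=11
gen 2: Z_2=11, draws=[4, 4, 3, 2, 4, 7, 7, 0, 1, 3, 4], offspring=[1, 1, 0, 3, 1, 1, 1, 2, 1, 0, 1], Z_3=12
gen 3: Z_3=12, draws=[5, 1, 6, 0, 5, 4, 7, 7, 6, 7, 6, 7], offspring=[0, 1, 1, 2, 0, 1, 1, 1, 1, 1, 1, 1], Z_4=11
gen 4: Z_4=11, draws=[5, 0, 6, 1, 0, 5, 2, 6, 5, 0, 2], offspring=[0, 2, 1, 1, 2, 0, 3, 1, 0, 2, 3], Z_5=15
gen 5: Z_5=15, draws=[2, 4, 5, 5, 1, 6, 4, 3, 0, 6, 2, 4, 0, 5, 3], offspring=[3, 1, 0, 0, 1, 1, 1, 0, 2, 1, 3, 1, 2, 0, 0], Z_6=16
gen 6: Z_6=16, draws=[5, 3, 3, 3, 1, 4, 0, 1, 3, 7, 1, 3, 0, 2, 3, 5], offspring=[0, 0, 0, 0, 1, 1, 2, 1, 0, 1, 1, 0, 2, 3, 0, 0], Z_7=12


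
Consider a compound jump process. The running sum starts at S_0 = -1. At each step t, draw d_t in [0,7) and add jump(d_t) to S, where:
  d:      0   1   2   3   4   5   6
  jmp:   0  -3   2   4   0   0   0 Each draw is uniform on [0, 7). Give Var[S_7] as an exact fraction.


194/7

Outcome values over d=0..6: [0, -3, 2, 4, 0, 0, 0]
Σy = 3, Σy² = 29, M = 7
μ = 3/7 = 3/7,  σ² = 29/7 − (3/7)² = 194/49
Independent increments: Var[S_7] = 7·σ² = 7·(194/49) = 194/7


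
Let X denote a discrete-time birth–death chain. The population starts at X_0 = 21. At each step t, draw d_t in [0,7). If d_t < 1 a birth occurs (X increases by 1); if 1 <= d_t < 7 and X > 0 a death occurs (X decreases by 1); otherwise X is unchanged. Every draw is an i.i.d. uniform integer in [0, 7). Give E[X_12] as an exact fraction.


X can drop by at most 1 per step and X_0 = 21 > T = 12, so X_t >= 21 − t >= 9 > 0 for every t <= 12: the floor at 0 (the 'and X > 0' condition) never binds. Hence X_12 = X_0 + Σ_{t<12} Y_t with i.i.d. increments Y_t = y(d_t) ∈ {+1, −1, 0}.
Outcome values over d=0..6: [1, -1, -1, -1, -1, -1, -1]
Σy = -5, Σy² = 7, M = 7
μ = -5/7 = -5/7,  σ² = 7/7 − (-5/7)² = 24/49
E[X_12] = 21 + 12·(-5/7) = 87/7

87/7
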